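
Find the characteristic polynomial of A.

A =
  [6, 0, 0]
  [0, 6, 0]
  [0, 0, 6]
x^3 - 18*x^2 + 108*x - 216

Expanding det(x·I − A) (e.g. by cofactor expansion or by noting that A is similar to its Jordan form J, which has the same characteristic polynomial as A) gives
  χ_A(x) = x^3 - 18*x^2 + 108*x - 216
which factors as (x - 6)^3. The eigenvalues (with algebraic multiplicities) are λ = 6 with multiplicity 3.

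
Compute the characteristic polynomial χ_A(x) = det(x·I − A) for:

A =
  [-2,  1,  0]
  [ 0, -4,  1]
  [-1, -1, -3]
x^3 + 9*x^2 + 27*x + 27

Expanding det(x·I − A) (e.g. by cofactor expansion or by noting that A is similar to its Jordan form J, which has the same characteristic polynomial as A) gives
  χ_A(x) = x^3 + 9*x^2 + 27*x + 27
which factors as (x + 3)^3. The eigenvalues (with algebraic multiplicities) are λ = -3 with multiplicity 3.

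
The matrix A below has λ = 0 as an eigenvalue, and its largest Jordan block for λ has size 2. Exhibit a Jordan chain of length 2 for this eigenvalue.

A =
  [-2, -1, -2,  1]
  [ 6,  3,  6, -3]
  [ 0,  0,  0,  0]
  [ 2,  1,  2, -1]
A Jordan chain for λ = 0 of length 2:
v_1 = (-2, 6, 0, 2)ᵀ
v_2 = (1, 0, 0, 0)ᵀ

Let N = A − (0)·I. We want v_2 with N^2 v_2 = 0 but N^1 v_2 ≠ 0; then v_{j-1} := N · v_j for j = 2, …, 2.

Pick v_2 = (1, 0, 0, 0)ᵀ.
Then v_1 = N · v_2 = (-2, 6, 0, 2)ᵀ.

Sanity check: (A − (0)·I) v_1 = (0, 0, 0, 0)ᵀ = 0. ✓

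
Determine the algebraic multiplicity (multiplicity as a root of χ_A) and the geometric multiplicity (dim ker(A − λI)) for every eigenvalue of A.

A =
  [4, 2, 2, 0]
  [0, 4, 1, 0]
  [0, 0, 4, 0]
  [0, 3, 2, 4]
λ = 4: alg = 4, geom = 2

Step 1 — factor the characteristic polynomial to read off the algebraic multiplicities:
  χ_A(x) = (x - 4)^4

Step 2 — compute geometric multiplicities via the rank-nullity identity g(λ) = n − rank(A − λI):
  rank(A − (4)·I) = 2, so dim ker(A − (4)·I) = n − 2 = 2

Summary:
  λ = 4: algebraic multiplicity = 4, geometric multiplicity = 2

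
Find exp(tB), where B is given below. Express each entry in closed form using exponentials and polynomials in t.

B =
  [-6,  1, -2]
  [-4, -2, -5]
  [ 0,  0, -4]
e^{tB} =
  [-2*t*exp(-4*t) + exp(-4*t), t*exp(-4*t), -t^2*exp(-4*t)/2 - 2*t*exp(-4*t)]
  [-4*t*exp(-4*t), 2*t*exp(-4*t) + exp(-4*t), -t^2*exp(-4*t) - 5*t*exp(-4*t)]
  [0, 0, exp(-4*t)]

Strategy: write B = P · J · P⁻¹ where J is a Jordan canonical form, so e^{tB} = P · e^{tJ} · P⁻¹, and e^{tJ} can be computed block-by-block.

B has Jordan form
J =
  [-4,  1,  0]
  [ 0, -4,  1]
  [ 0,  0, -4]
(up to reordering of blocks).

Per-block formulas:
  For a 3×3 Jordan block J_3(-4): exp(t · J_3(-4)) = e^(-4t)·(I + t·N + (t^2/2)·N^2), where N is the 3×3 nilpotent shift.

After assembling e^{tJ} and conjugating by P, we get:

e^{tB} =
  [-2*t*exp(-4*t) + exp(-4*t), t*exp(-4*t), -t^2*exp(-4*t)/2 - 2*t*exp(-4*t)]
  [-4*t*exp(-4*t), 2*t*exp(-4*t) + exp(-4*t), -t^2*exp(-4*t) - 5*t*exp(-4*t)]
  [0, 0, exp(-4*t)]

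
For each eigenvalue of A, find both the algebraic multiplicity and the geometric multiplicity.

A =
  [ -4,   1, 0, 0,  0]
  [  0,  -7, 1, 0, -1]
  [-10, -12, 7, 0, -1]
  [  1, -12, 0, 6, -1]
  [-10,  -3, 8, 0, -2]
λ = -4: alg = 3, geom = 1; λ = 6: alg = 2, geom = 1

Step 1 — factor the characteristic polynomial to read off the algebraic multiplicities:
  χ_A(x) = (x - 6)^2*(x + 4)^3

Step 2 — compute geometric multiplicities via the rank-nullity identity g(λ) = n − rank(A − λI):
  rank(A − (-4)·I) = 4, so dim ker(A − (-4)·I) = n − 4 = 1
  rank(A − (6)·I) = 4, so dim ker(A − (6)·I) = n − 4 = 1

Summary:
  λ = -4: algebraic multiplicity = 3, geometric multiplicity = 1
  λ = 6: algebraic multiplicity = 2, geometric multiplicity = 1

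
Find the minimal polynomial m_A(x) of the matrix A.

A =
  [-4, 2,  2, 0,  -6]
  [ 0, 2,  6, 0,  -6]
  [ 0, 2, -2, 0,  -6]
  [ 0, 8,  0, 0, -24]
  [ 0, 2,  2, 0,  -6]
x^3 + 6*x^2 + 8*x

The characteristic polynomial is χ_A(x) = x^2*(x + 2)*(x + 4)^2, so the eigenvalues are known. The minimal polynomial is
  m_A(x) = Π_λ (x − λ)^{k_λ}
where k_λ is the size of the *largest* Jordan block for λ (equivalently, the smallest k with (A − λI)^k v = 0 for every generalised eigenvector v of λ).

  λ = -4: largest Jordan block has size 1, contributing (x + 4)
  λ = -2: largest Jordan block has size 1, contributing (x + 2)
  λ = 0: largest Jordan block has size 1, contributing (x − 0)

So m_A(x) = x*(x + 2)*(x + 4) = x^3 + 6*x^2 + 8*x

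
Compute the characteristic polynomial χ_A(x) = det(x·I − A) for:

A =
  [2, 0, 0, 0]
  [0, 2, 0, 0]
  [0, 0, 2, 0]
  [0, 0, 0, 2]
x^4 - 8*x^3 + 24*x^2 - 32*x + 16

Expanding det(x·I − A) (e.g. by cofactor expansion or by noting that A is similar to its Jordan form J, which has the same characteristic polynomial as A) gives
  χ_A(x) = x^4 - 8*x^3 + 24*x^2 - 32*x + 16
which factors as (x - 2)^4. The eigenvalues (with algebraic multiplicities) are λ = 2 with multiplicity 4.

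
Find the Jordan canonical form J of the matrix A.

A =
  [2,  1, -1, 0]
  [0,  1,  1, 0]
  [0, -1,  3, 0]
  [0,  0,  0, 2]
J_2(2) ⊕ J_1(2) ⊕ J_1(2)

The characteristic polynomial is
  det(x·I − A) = x^4 - 8*x^3 + 24*x^2 - 32*x + 16 = (x - 2)^4

Eigenvalues and multiplicities (the geometric multiplicity of λ is n − rank(A − λI), which equals the number of Jordan blocks for λ):
  λ = 2: algebraic multiplicity = 4, geometric multiplicity = 3

Determining the block sizes for each eigenvalue:
  λ = 2: 3 blocks summing to 4 forces exactly one block of size 2 and the rest size 1 → block sizes [2, 1, 1]

Assembling the blocks gives a Jordan form
J =
  [2, 1, 0, 0]
  [0, 2, 0, 0]
  [0, 0, 2, 0]
  [0, 0, 0, 2]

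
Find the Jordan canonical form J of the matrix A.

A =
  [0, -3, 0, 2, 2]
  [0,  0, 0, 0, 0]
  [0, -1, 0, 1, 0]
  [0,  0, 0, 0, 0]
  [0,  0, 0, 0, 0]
J_2(0) ⊕ J_2(0) ⊕ J_1(0)

The characteristic polynomial is
  det(x·I − A) = x^5

Eigenvalues and multiplicities (the geometric multiplicity of λ is n − rank(A − λI), which equals the number of Jordan blocks for λ):
  λ = 0: algebraic multiplicity = 5, geometric multiplicity = 3

Determining the block sizes for each eigenvalue:
  λ = 0: with am = 5 and gm = 3, the partition is not yet determined (e.g. several partitions of 5 into 3 parts exist). Let N = A − (0)·I. Computing rank(N^1) = 2, rank(N^2) = 0; the number of blocks of size ≥ j is rank(N^{j−1}) − rank(N^j), giving [3, 2]. So we have 2 block(s) of size 2, 1 block(s) of size 1 → block sizes [2, 2, 1]

Assembling the blocks gives a Jordan form
J =
  [0, 1, 0, 0, 0]
  [0, 0, 0, 0, 0]
  [0, 0, 0, 1, 0]
  [0, 0, 0, 0, 0]
  [0, 0, 0, 0, 0]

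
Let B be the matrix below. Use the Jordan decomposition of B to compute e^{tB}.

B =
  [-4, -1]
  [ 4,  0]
e^{tB} =
  [-2*t*exp(-2*t) + exp(-2*t), -t*exp(-2*t)]
  [4*t*exp(-2*t), 2*t*exp(-2*t) + exp(-2*t)]

Strategy: write B = P · J · P⁻¹ where J is a Jordan canonical form, so e^{tB} = P · e^{tJ} · P⁻¹, and e^{tJ} can be computed block-by-block.

B has Jordan form
J =
  [-2,  1]
  [ 0, -2]
(up to reordering of blocks).

Per-block formulas:
  For a 2×2 Jordan block J_2(-2): exp(t · J_2(-2)) = e^(-2t)·(I + t·N), where N is the 2×2 nilpotent shift.

After assembling e^{tJ} and conjugating by P, we get:

e^{tB} =
  [-2*t*exp(-2*t) + exp(-2*t), -t*exp(-2*t)]
  [4*t*exp(-2*t), 2*t*exp(-2*t) + exp(-2*t)]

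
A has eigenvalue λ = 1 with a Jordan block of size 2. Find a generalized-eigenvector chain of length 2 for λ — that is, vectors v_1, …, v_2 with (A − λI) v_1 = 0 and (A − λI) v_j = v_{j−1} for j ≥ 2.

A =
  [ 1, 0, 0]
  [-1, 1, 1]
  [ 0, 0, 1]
A Jordan chain for λ = 1 of length 2:
v_1 = (0, -1, 0)ᵀ
v_2 = (1, 0, 0)ᵀ

Let N = A − (1)·I. We want v_2 with N^2 v_2 = 0 but N^1 v_2 ≠ 0; then v_{j-1} := N · v_j for j = 2, …, 2.

Pick v_2 = (1, 0, 0)ᵀ.
Then v_1 = N · v_2 = (0, -1, 0)ᵀ.

Sanity check: (A − (1)·I) v_1 = (0, 0, 0)ᵀ = 0. ✓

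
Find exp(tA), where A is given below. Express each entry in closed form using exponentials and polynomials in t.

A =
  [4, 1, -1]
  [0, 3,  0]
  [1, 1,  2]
e^{tA} =
  [t*exp(3*t) + exp(3*t), t*exp(3*t), -t*exp(3*t)]
  [0, exp(3*t), 0]
  [t*exp(3*t), t*exp(3*t), -t*exp(3*t) + exp(3*t)]

Strategy: write A = P · J · P⁻¹ where J is a Jordan canonical form, so e^{tA} = P · e^{tJ} · P⁻¹, and e^{tJ} can be computed block-by-block.

A has Jordan form
J =
  [3, 1, 0]
  [0, 3, 0]
  [0, 0, 3]
(up to reordering of blocks).

Per-block formulas:
  For a 2×2 Jordan block J_2(3): exp(t · J_2(3)) = e^(3t)·(I + t·N), where N is the 2×2 nilpotent shift.
  For a 1×1 block at λ = 3: exp(t · [3]) = [e^(3t)].

After assembling e^{tJ} and conjugating by P, we get:

e^{tA} =
  [t*exp(3*t) + exp(3*t), t*exp(3*t), -t*exp(3*t)]
  [0, exp(3*t), 0]
  [t*exp(3*t), t*exp(3*t), -t*exp(3*t) + exp(3*t)]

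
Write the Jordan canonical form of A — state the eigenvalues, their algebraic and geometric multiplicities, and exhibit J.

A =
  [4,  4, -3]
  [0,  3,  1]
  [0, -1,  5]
J_3(4)

The characteristic polynomial is
  det(x·I − A) = x^3 - 12*x^2 + 48*x - 64 = (x - 4)^3

Eigenvalues and multiplicities (the geometric multiplicity of λ is n − rank(A − λI), which equals the number of Jordan blocks for λ):
  λ = 4: algebraic multiplicity = 3, geometric multiplicity = 1

Determining the block sizes for each eigenvalue:
  λ = 4: one block (gm = 1), so the single block has size am = 3 → block sizes [3]

Assembling the blocks gives a Jordan form
J =
  [4, 1, 0]
  [0, 4, 1]
  [0, 0, 4]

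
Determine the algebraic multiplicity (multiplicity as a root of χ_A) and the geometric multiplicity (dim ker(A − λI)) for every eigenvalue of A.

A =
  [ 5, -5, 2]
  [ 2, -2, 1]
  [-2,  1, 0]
λ = 1: alg = 3, geom = 1

Step 1 — factor the characteristic polynomial to read off the algebraic multiplicities:
  χ_A(x) = (x - 1)^3

Step 2 — compute geometric multiplicities via the rank-nullity identity g(λ) = n − rank(A − λI):
  rank(A − (1)·I) = 2, so dim ker(A − (1)·I) = n − 2 = 1

Summary:
  λ = 1: algebraic multiplicity = 3, geometric multiplicity = 1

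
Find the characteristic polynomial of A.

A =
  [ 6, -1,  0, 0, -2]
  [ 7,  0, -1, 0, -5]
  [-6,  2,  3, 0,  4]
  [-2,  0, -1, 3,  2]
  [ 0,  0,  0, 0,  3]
x^5 - 15*x^4 + 90*x^3 - 270*x^2 + 405*x - 243

Expanding det(x·I − A) (e.g. by cofactor expansion or by noting that A is similar to its Jordan form J, which has the same characteristic polynomial as A) gives
  χ_A(x) = x^5 - 15*x^4 + 90*x^3 - 270*x^2 + 405*x - 243
which factors as (x - 3)^5. The eigenvalues (with algebraic multiplicities) are λ = 3 with multiplicity 5.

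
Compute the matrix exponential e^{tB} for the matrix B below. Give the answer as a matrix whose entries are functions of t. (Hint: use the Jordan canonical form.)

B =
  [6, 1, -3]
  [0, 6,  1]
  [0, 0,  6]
e^{tB} =
  [exp(6*t), t*exp(6*t), t^2*exp(6*t)/2 - 3*t*exp(6*t)]
  [0, exp(6*t), t*exp(6*t)]
  [0, 0, exp(6*t)]

Strategy: write B = P · J · P⁻¹ where J is a Jordan canonical form, so e^{tB} = P · e^{tJ} · P⁻¹, and e^{tJ} can be computed block-by-block.

B has Jordan form
J =
  [6, 1, 0]
  [0, 6, 1]
  [0, 0, 6]
(up to reordering of blocks).

Per-block formulas:
  For a 3×3 Jordan block J_3(6): exp(t · J_3(6)) = e^(6t)·(I + t·N + (t^2/2)·N^2), where N is the 3×3 nilpotent shift.

After assembling e^{tJ} and conjugating by P, we get:

e^{tB} =
  [exp(6*t), t*exp(6*t), t^2*exp(6*t)/2 - 3*t*exp(6*t)]
  [0, exp(6*t), t*exp(6*t)]
  [0, 0, exp(6*t)]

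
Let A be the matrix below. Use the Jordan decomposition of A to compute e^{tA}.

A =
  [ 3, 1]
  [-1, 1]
e^{tA} =
  [t*exp(2*t) + exp(2*t), t*exp(2*t)]
  [-t*exp(2*t), -t*exp(2*t) + exp(2*t)]

Strategy: write A = P · J · P⁻¹ where J is a Jordan canonical form, so e^{tA} = P · e^{tJ} · P⁻¹, and e^{tJ} can be computed block-by-block.

A has Jordan form
J =
  [2, 1]
  [0, 2]
(up to reordering of blocks).

Per-block formulas:
  For a 2×2 Jordan block J_2(2): exp(t · J_2(2)) = e^(2t)·(I + t·N), where N is the 2×2 nilpotent shift.

After assembling e^{tJ} and conjugating by P, we get:

e^{tA} =
  [t*exp(2*t) + exp(2*t), t*exp(2*t)]
  [-t*exp(2*t), -t*exp(2*t) + exp(2*t)]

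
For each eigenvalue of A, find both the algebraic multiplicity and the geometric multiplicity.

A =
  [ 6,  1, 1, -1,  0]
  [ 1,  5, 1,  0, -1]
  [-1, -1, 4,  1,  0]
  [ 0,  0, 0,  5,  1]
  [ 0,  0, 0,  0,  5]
λ = 5: alg = 5, geom = 2

Step 1 — factor the characteristic polynomial to read off the algebraic multiplicities:
  χ_A(x) = (x - 5)^5

Step 2 — compute geometric multiplicities via the rank-nullity identity g(λ) = n − rank(A − λI):
  rank(A − (5)·I) = 3, so dim ker(A − (5)·I) = n − 3 = 2

Summary:
  λ = 5: algebraic multiplicity = 5, geometric multiplicity = 2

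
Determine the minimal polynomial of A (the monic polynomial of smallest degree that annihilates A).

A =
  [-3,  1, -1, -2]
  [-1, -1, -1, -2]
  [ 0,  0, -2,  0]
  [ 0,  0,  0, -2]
x^2 + 4*x + 4

The characteristic polynomial is χ_A(x) = (x + 2)^4, so the eigenvalues are known. The minimal polynomial is
  m_A(x) = Π_λ (x − λ)^{k_λ}
where k_λ is the size of the *largest* Jordan block for λ (equivalently, the smallest k with (A − λI)^k v = 0 for every generalised eigenvector v of λ).

  λ = -2: largest Jordan block has size 2, contributing (x + 2)^2

So m_A(x) = (x + 2)^2 = x^2 + 4*x + 4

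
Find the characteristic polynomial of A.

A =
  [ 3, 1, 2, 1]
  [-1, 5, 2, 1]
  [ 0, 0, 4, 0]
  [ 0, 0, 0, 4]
x^4 - 16*x^3 + 96*x^2 - 256*x + 256

Expanding det(x·I − A) (e.g. by cofactor expansion or by noting that A is similar to its Jordan form J, which has the same characteristic polynomial as A) gives
  χ_A(x) = x^4 - 16*x^3 + 96*x^2 - 256*x + 256
which factors as (x - 4)^4. The eigenvalues (with algebraic multiplicities) are λ = 4 with multiplicity 4.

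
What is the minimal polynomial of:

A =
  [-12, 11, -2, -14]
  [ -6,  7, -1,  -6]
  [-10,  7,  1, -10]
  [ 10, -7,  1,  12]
x^3 - 6*x^2 + 12*x - 8

The characteristic polynomial is χ_A(x) = (x - 2)^4, so the eigenvalues are known. The minimal polynomial is
  m_A(x) = Π_λ (x − λ)^{k_λ}
where k_λ is the size of the *largest* Jordan block for λ (equivalently, the smallest k with (A − λI)^k v = 0 for every generalised eigenvector v of λ).

  λ = 2: largest Jordan block has size 3, contributing (x − 2)^3

So m_A(x) = (x - 2)^3 = x^3 - 6*x^2 + 12*x - 8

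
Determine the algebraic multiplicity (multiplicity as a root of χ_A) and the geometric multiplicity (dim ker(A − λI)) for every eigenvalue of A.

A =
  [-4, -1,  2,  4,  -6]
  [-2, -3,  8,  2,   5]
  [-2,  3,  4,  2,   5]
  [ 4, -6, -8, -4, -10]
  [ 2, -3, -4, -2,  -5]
λ = -4: alg = 3, geom = 1; λ = 0: alg = 2, geom = 2

Step 1 — factor the characteristic polynomial to read off the algebraic multiplicities:
  χ_A(x) = x^2*(x + 4)^3

Step 2 — compute geometric multiplicities via the rank-nullity identity g(λ) = n − rank(A − λI):
  rank(A − (-4)·I) = 4, so dim ker(A − (-4)·I) = n − 4 = 1
  rank(A − (0)·I) = 3, so dim ker(A − (0)·I) = n − 3 = 2

Summary:
  λ = -4: algebraic multiplicity = 3, geometric multiplicity = 1
  λ = 0: algebraic multiplicity = 2, geometric multiplicity = 2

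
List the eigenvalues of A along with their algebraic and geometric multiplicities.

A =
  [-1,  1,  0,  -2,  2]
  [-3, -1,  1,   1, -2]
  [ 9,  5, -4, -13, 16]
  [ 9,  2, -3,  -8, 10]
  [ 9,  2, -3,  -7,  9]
λ = -1: alg = 5, geom = 3

Step 1 — factor the characteristic polynomial to read off the algebraic multiplicities:
  χ_A(x) = (x + 1)^5

Step 2 — compute geometric multiplicities via the rank-nullity identity g(λ) = n − rank(A − λI):
  rank(A − (-1)·I) = 2, so dim ker(A − (-1)·I) = n − 2 = 3

Summary:
  λ = -1: algebraic multiplicity = 5, geometric multiplicity = 3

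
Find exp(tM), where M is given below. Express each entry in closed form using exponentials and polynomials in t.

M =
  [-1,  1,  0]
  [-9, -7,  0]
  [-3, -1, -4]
e^{tM} =
  [3*t*exp(-4*t) + exp(-4*t), t*exp(-4*t), 0]
  [-9*t*exp(-4*t), -3*t*exp(-4*t) + exp(-4*t), 0]
  [-3*t*exp(-4*t), -t*exp(-4*t), exp(-4*t)]

Strategy: write M = P · J · P⁻¹ where J is a Jordan canonical form, so e^{tM} = P · e^{tJ} · P⁻¹, and e^{tJ} can be computed block-by-block.

M has Jordan form
J =
  [-4,  1,  0]
  [ 0, -4,  0]
  [ 0,  0, -4]
(up to reordering of blocks).

Per-block formulas:
  For a 1×1 block at λ = -4: exp(t · [-4]) = [e^(-4t)].
  For a 2×2 Jordan block J_2(-4): exp(t · J_2(-4)) = e^(-4t)·(I + t·N), where N is the 2×2 nilpotent shift.

After assembling e^{tJ} and conjugating by P, we get:

e^{tM} =
  [3*t*exp(-4*t) + exp(-4*t), t*exp(-4*t), 0]
  [-9*t*exp(-4*t), -3*t*exp(-4*t) + exp(-4*t), 0]
  [-3*t*exp(-4*t), -t*exp(-4*t), exp(-4*t)]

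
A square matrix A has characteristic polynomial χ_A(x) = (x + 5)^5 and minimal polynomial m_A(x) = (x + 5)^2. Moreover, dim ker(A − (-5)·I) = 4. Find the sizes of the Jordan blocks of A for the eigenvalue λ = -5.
Block sizes for λ = -5: [2, 1, 1, 1]

Step 1 — from the characteristic polynomial, algebraic multiplicity of λ = -5 is 5. From dim ker(A − (-5)·I) = 4, there are exactly 4 Jordan blocks for λ = -5.
Step 2 — from the minimal polynomial, the factor (x + 5)^2 tells us the largest block for λ = -5 has size 2.
Step 3 — with total size 5, 4 blocks, and largest block 2, the block sizes (in nonincreasing order) are [2, 1, 1, 1].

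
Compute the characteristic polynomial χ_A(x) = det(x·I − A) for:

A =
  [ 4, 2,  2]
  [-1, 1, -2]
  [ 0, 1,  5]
x^3 - 10*x^2 + 33*x - 36

Expanding det(x·I − A) (e.g. by cofactor expansion or by noting that A is similar to its Jordan form J, which has the same characteristic polynomial as A) gives
  χ_A(x) = x^3 - 10*x^2 + 33*x - 36
which factors as (x - 4)*(x - 3)^2. The eigenvalues (with algebraic multiplicities) are λ = 3 with multiplicity 2, λ = 4 with multiplicity 1.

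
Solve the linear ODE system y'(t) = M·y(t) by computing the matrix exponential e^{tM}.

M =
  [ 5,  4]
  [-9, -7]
e^{tM} =
  [6*t*exp(-t) + exp(-t), 4*t*exp(-t)]
  [-9*t*exp(-t), -6*t*exp(-t) + exp(-t)]

Strategy: write M = P · J · P⁻¹ where J is a Jordan canonical form, so e^{tM} = P · e^{tJ} · P⁻¹, and e^{tJ} can be computed block-by-block.

M has Jordan form
J =
  [-1,  1]
  [ 0, -1]
(up to reordering of blocks).

Per-block formulas:
  For a 2×2 Jordan block J_2(-1): exp(t · J_2(-1)) = e^(-1t)·(I + t·N), where N is the 2×2 nilpotent shift.

After assembling e^{tJ} and conjugating by P, we get:

e^{tM} =
  [6*t*exp(-t) + exp(-t), 4*t*exp(-t)]
  [-9*t*exp(-t), -6*t*exp(-t) + exp(-t)]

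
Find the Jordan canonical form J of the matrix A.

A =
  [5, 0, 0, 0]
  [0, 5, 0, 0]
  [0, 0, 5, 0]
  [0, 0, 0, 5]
J_1(5) ⊕ J_1(5) ⊕ J_1(5) ⊕ J_1(5)

The characteristic polynomial is
  det(x·I − A) = x^4 - 20*x^3 + 150*x^2 - 500*x + 625 = (x - 5)^4

Eigenvalues and multiplicities (the geometric multiplicity of λ is n − rank(A − λI), which equals the number of Jordan blocks for λ):
  λ = 5: algebraic multiplicity = 4, geometric multiplicity = 4

Determining the block sizes for each eigenvalue:
  λ = 5: gm = am = 4, so every block has size 1 → block sizes [1, 1, 1, 1]

Assembling the blocks gives a Jordan form
J =
  [5, 0, 0, 0]
  [0, 5, 0, 0]
  [0, 0, 5, 0]
  [0, 0, 0, 5]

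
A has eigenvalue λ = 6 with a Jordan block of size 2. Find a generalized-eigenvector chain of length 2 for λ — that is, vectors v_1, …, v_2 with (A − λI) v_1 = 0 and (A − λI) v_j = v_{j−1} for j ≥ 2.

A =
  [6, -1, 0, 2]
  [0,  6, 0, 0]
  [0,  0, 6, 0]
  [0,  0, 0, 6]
A Jordan chain for λ = 6 of length 2:
v_1 = (-1, 0, 0, 0)ᵀ
v_2 = (0, 1, 0, 0)ᵀ

Let N = A − (6)·I. We want v_2 with N^2 v_2 = 0 but N^1 v_2 ≠ 0; then v_{j-1} := N · v_j for j = 2, …, 2.

Pick v_2 = (0, 1, 0, 0)ᵀ.
Then v_1 = N · v_2 = (-1, 0, 0, 0)ᵀ.

Sanity check: (A − (6)·I) v_1 = (0, 0, 0, 0)ᵀ = 0. ✓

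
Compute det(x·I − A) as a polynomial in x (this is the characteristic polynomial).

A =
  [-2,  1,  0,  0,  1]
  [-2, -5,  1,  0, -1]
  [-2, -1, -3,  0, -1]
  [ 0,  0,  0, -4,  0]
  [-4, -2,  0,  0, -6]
x^5 + 20*x^4 + 160*x^3 + 640*x^2 + 1280*x + 1024

Expanding det(x·I − A) (e.g. by cofactor expansion or by noting that A is similar to its Jordan form J, which has the same characteristic polynomial as A) gives
  χ_A(x) = x^5 + 20*x^4 + 160*x^3 + 640*x^2 + 1280*x + 1024
which factors as (x + 4)^5. The eigenvalues (with algebraic multiplicities) are λ = -4 with multiplicity 5.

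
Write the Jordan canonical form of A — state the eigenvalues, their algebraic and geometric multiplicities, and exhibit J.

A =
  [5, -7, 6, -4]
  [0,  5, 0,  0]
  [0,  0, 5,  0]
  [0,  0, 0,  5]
J_2(5) ⊕ J_1(5) ⊕ J_1(5)

The characteristic polynomial is
  det(x·I − A) = x^4 - 20*x^3 + 150*x^2 - 500*x + 625 = (x - 5)^4

Eigenvalues and multiplicities (the geometric multiplicity of λ is n − rank(A − λI), which equals the number of Jordan blocks for λ):
  λ = 5: algebraic multiplicity = 4, geometric multiplicity = 3

Determining the block sizes for each eigenvalue:
  λ = 5: 3 blocks summing to 4 forces exactly one block of size 2 and the rest size 1 → block sizes [2, 1, 1]

Assembling the blocks gives a Jordan form
J =
  [5, 1, 0, 0]
  [0, 5, 0, 0]
  [0, 0, 5, 0]
  [0, 0, 0, 5]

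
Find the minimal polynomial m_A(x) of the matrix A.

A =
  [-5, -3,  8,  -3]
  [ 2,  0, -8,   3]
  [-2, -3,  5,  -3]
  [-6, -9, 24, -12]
x^2 + 6*x + 9

The characteristic polynomial is χ_A(x) = (x + 3)^4, so the eigenvalues are known. The minimal polynomial is
  m_A(x) = Π_λ (x − λ)^{k_λ}
where k_λ is the size of the *largest* Jordan block for λ (equivalently, the smallest k with (A − λI)^k v = 0 for every generalised eigenvector v of λ).

  λ = -3: largest Jordan block has size 2, contributing (x + 3)^2

So m_A(x) = (x + 3)^2 = x^2 + 6*x + 9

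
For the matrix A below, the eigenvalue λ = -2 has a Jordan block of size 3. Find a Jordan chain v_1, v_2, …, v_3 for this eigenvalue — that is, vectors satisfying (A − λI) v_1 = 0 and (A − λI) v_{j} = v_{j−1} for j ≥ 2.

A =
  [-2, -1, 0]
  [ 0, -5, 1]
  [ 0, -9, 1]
A Jordan chain for λ = -2 of length 3:
v_1 = (3, 0, 0)ᵀ
v_2 = (-1, -3, -9)ᵀ
v_3 = (0, 1, 0)ᵀ

Let N = A − (-2)·I. We want v_3 with N^3 v_3 = 0 but N^2 v_3 ≠ 0; then v_{j-1} := N · v_j for j = 3, …, 2.

Pick v_3 = (0, 1, 0)ᵀ.
Then v_2 = N · v_3 = (-1, -3, -9)ᵀ.
Then v_1 = N · v_2 = (3, 0, 0)ᵀ.

Sanity check: (A − (-2)·I) v_1 = (0, 0, 0)ᵀ = 0. ✓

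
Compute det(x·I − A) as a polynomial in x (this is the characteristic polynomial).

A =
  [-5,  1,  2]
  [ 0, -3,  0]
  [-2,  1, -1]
x^3 + 9*x^2 + 27*x + 27

Expanding det(x·I − A) (e.g. by cofactor expansion or by noting that A is similar to its Jordan form J, which has the same characteristic polynomial as A) gives
  χ_A(x) = x^3 + 9*x^2 + 27*x + 27
which factors as (x + 3)^3. The eigenvalues (with algebraic multiplicities) are λ = -3 with multiplicity 3.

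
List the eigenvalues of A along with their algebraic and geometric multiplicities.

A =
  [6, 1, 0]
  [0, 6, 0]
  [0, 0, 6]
λ = 6: alg = 3, geom = 2

Step 1 — factor the characteristic polynomial to read off the algebraic multiplicities:
  χ_A(x) = (x - 6)^3

Step 2 — compute geometric multiplicities via the rank-nullity identity g(λ) = n − rank(A − λI):
  rank(A − (6)·I) = 1, so dim ker(A − (6)·I) = n − 1 = 2

Summary:
  λ = 6: algebraic multiplicity = 3, geometric multiplicity = 2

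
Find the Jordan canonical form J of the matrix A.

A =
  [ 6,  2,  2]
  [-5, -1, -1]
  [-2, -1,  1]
J_3(2)

The characteristic polynomial is
  det(x·I − A) = x^3 - 6*x^2 + 12*x - 8 = (x - 2)^3

Eigenvalues and multiplicities (the geometric multiplicity of λ is n − rank(A − λI), which equals the number of Jordan blocks for λ):
  λ = 2: algebraic multiplicity = 3, geometric multiplicity = 1

Determining the block sizes for each eigenvalue:
  λ = 2: one block (gm = 1), so the single block has size am = 3 → block sizes [3]

Assembling the blocks gives a Jordan form
J =
  [2, 1, 0]
  [0, 2, 1]
  [0, 0, 2]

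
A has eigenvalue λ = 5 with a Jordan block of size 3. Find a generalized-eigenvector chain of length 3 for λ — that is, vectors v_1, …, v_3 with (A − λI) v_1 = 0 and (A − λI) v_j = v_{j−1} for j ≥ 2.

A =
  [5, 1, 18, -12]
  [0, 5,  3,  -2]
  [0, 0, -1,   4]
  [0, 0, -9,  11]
A Jordan chain for λ = 5 of length 3:
v_1 = (3, 0, 0, 0)ᵀ
v_2 = (18, 3, -6, -9)ᵀ
v_3 = (0, 0, 1, 0)ᵀ

Let N = A − (5)·I. We want v_3 with N^3 v_3 = 0 but N^2 v_3 ≠ 0; then v_{j-1} := N · v_j for j = 3, …, 2.

Pick v_3 = (0, 0, 1, 0)ᵀ.
Then v_2 = N · v_3 = (18, 3, -6, -9)ᵀ.
Then v_1 = N · v_2 = (3, 0, 0, 0)ᵀ.

Sanity check: (A − (5)·I) v_1 = (0, 0, 0, 0)ᵀ = 0. ✓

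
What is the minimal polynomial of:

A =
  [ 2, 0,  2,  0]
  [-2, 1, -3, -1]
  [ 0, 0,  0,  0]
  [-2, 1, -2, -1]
x^4 - 2*x^3

The characteristic polynomial is χ_A(x) = x^3*(x - 2), so the eigenvalues are known. The minimal polynomial is
  m_A(x) = Π_λ (x − λ)^{k_λ}
where k_λ is the size of the *largest* Jordan block for λ (equivalently, the smallest k with (A − λI)^k v = 0 for every generalised eigenvector v of λ).

  λ = 0: largest Jordan block has size 3, contributing (x − 0)^3
  λ = 2: largest Jordan block has size 1, contributing (x − 2)

So m_A(x) = x^3*(x - 2) = x^4 - 2*x^3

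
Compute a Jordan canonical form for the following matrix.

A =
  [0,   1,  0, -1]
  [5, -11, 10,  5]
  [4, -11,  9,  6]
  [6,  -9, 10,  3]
J_2(-1) ⊕ J_1(-1) ⊕ J_1(4)

The characteristic polynomial is
  det(x·I − A) = x^4 - x^3 - 9*x^2 - 11*x - 4 = (x - 4)*(x + 1)^3

Eigenvalues and multiplicities (the geometric multiplicity of λ is n − rank(A − λI), which equals the number of Jordan blocks for λ):
  λ = -1: algebraic multiplicity = 3, geometric multiplicity = 2
  λ = 4: algebraic multiplicity = 1, geometric multiplicity = 1

Determining the block sizes for each eigenvalue:
  λ = -1: 2 blocks summing to 3 forces exactly one block of size 2 and the rest size 1 → block sizes [2, 1]
  λ = 4: one block (gm = 1), so the single block has size am = 1 → block sizes [1]

Assembling the blocks gives a Jordan form
J =
  [-1,  1,  0, 0]
  [ 0, -1,  0, 0]
  [ 0,  0, -1, 0]
  [ 0,  0,  0, 4]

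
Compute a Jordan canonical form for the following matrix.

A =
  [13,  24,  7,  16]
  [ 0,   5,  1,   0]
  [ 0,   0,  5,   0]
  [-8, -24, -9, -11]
J_1(-3) ⊕ J_2(5) ⊕ J_1(5)

The characteristic polynomial is
  det(x·I − A) = x^4 - 12*x^3 + 30*x^2 + 100*x - 375 = (x - 5)^3*(x + 3)

Eigenvalues and multiplicities (the geometric multiplicity of λ is n − rank(A − λI), which equals the number of Jordan blocks for λ):
  λ = -3: algebraic multiplicity = 1, geometric multiplicity = 1
  λ = 5: algebraic multiplicity = 3, geometric multiplicity = 2

Determining the block sizes for each eigenvalue:
  λ = -3: one block (gm = 1), so the single block has size am = 1 → block sizes [1]
  λ = 5: 2 blocks summing to 3 forces exactly one block of size 2 and the rest size 1 → block sizes [2, 1]

Assembling the blocks gives a Jordan form
J =
  [-3, 0, 0, 0]
  [ 0, 5, 1, 0]
  [ 0, 0, 5, 0]
  [ 0, 0, 0, 5]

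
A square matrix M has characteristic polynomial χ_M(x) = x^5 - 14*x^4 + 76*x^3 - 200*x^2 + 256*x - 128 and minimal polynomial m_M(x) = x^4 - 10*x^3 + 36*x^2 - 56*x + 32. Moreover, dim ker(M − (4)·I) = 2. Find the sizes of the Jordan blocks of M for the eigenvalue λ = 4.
Block sizes for λ = 4: [1, 1]

Step 1 — from the characteristic polynomial, algebraic multiplicity of λ = 4 is 2. From dim ker(M − (4)·I) = 2, there are exactly 2 Jordan blocks for λ = 4.
Step 2 — from the minimal polynomial, the factor (x − 4) tells us the largest block for λ = 4 has size 1.
Step 3 — with total size 2, 2 blocks, and largest block 1, the block sizes (in nonincreasing order) are [1, 1].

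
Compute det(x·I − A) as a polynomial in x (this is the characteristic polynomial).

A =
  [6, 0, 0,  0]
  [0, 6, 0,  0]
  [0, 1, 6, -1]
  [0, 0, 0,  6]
x^4 - 24*x^3 + 216*x^2 - 864*x + 1296

Expanding det(x·I − A) (e.g. by cofactor expansion or by noting that A is similar to its Jordan form J, which has the same characteristic polynomial as A) gives
  χ_A(x) = x^4 - 24*x^3 + 216*x^2 - 864*x + 1296
which factors as (x - 6)^4. The eigenvalues (with algebraic multiplicities) are λ = 6 with multiplicity 4.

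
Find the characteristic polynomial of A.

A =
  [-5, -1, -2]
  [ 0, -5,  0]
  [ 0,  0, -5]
x^3 + 15*x^2 + 75*x + 125

Expanding det(x·I − A) (e.g. by cofactor expansion or by noting that A is similar to its Jordan form J, which has the same characteristic polynomial as A) gives
  χ_A(x) = x^3 + 15*x^2 + 75*x + 125
which factors as (x + 5)^3. The eigenvalues (with algebraic multiplicities) are λ = -5 with multiplicity 3.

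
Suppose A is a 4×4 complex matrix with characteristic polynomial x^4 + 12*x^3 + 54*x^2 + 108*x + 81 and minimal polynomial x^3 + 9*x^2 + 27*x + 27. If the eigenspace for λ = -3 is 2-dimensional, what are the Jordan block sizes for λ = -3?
Block sizes for λ = -3: [3, 1]

Step 1 — from the characteristic polynomial, algebraic multiplicity of λ = -3 is 4. From dim ker(A − (-3)·I) = 2, there are exactly 2 Jordan blocks for λ = -3.
Step 2 — from the minimal polynomial, the factor (x + 3)^3 tells us the largest block for λ = -3 has size 3.
Step 3 — with total size 4, 2 blocks, and largest block 3, the block sizes (in nonincreasing order) are [3, 1].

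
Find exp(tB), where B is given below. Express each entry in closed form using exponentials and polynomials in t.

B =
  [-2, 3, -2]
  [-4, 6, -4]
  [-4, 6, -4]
e^{tB} =
  [1 - 2*t, 3*t, -2*t]
  [-4*t, 6*t + 1, -4*t]
  [-4*t, 6*t, 1 - 4*t]

Strategy: write B = P · J · P⁻¹ where J is a Jordan canonical form, so e^{tB} = P · e^{tJ} · P⁻¹, and e^{tJ} can be computed block-by-block.

B has Jordan form
J =
  [0, 1, 0]
  [0, 0, 0]
  [0, 0, 0]
(up to reordering of blocks).

Per-block formulas:
  For a 1×1 block at λ = 0: exp(t · [0]) = [e^(0t)].
  For a 2×2 Jordan block J_2(0): exp(t · J_2(0)) = e^(0t)·(I + t·N), where N is the 2×2 nilpotent shift.

After assembling e^{tJ} and conjugating by P, we get:

e^{tB} =
  [1 - 2*t, 3*t, -2*t]
  [-4*t, 6*t + 1, -4*t]
  [-4*t, 6*t, 1 - 4*t]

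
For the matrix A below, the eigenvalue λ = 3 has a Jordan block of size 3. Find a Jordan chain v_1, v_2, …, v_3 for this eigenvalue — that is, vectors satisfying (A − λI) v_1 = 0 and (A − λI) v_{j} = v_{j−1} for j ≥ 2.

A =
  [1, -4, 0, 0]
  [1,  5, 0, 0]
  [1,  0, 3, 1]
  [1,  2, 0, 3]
A Jordan chain for λ = 3 of length 3:
v_1 = (0, 0, -1, 0)ᵀ
v_2 = (-2, 1, 1, 1)ᵀ
v_3 = (1, 0, 0, 0)ᵀ

Let N = A − (3)·I. We want v_3 with N^3 v_3 = 0 but N^2 v_3 ≠ 0; then v_{j-1} := N · v_j for j = 3, …, 2.

Pick v_3 = (1, 0, 0, 0)ᵀ.
Then v_2 = N · v_3 = (-2, 1, 1, 1)ᵀ.
Then v_1 = N · v_2 = (0, 0, -1, 0)ᵀ.

Sanity check: (A − (3)·I) v_1 = (0, 0, 0, 0)ᵀ = 0. ✓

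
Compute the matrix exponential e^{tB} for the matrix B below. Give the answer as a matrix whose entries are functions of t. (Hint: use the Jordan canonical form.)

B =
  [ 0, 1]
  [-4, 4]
e^{tB} =
  [-2*t*exp(2*t) + exp(2*t), t*exp(2*t)]
  [-4*t*exp(2*t), 2*t*exp(2*t) + exp(2*t)]

Strategy: write B = P · J · P⁻¹ where J is a Jordan canonical form, so e^{tB} = P · e^{tJ} · P⁻¹, and e^{tJ} can be computed block-by-block.

B has Jordan form
J =
  [2, 1]
  [0, 2]
(up to reordering of blocks).

Per-block formulas:
  For a 2×2 Jordan block J_2(2): exp(t · J_2(2)) = e^(2t)·(I + t·N), where N is the 2×2 nilpotent shift.

After assembling e^{tJ} and conjugating by P, we get:

e^{tB} =
  [-2*t*exp(2*t) + exp(2*t), t*exp(2*t)]
  [-4*t*exp(2*t), 2*t*exp(2*t) + exp(2*t)]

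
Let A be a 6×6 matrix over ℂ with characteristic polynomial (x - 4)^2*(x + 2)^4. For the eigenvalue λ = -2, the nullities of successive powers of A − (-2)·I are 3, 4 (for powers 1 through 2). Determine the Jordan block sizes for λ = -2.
Block sizes for λ = -2: [2, 1, 1]

From the dimensions of kernels of powers, the number of Jordan blocks of size at least j is d_j − d_{j−1} where d_j = dim ker(N^j) (with d_0 = 0). Computing the differences gives [3, 1].
The number of blocks of size exactly k is (#blocks of size ≥ k) − (#blocks of size ≥ k + 1), so the partition is: 2 block(s) of size 1, 1 block(s) of size 2.
In nonincreasing order the block sizes are [2, 1, 1].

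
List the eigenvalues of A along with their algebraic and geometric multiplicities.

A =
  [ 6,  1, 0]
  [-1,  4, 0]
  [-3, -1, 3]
λ = 3: alg = 1, geom = 1; λ = 5: alg = 2, geom = 1

Step 1 — factor the characteristic polynomial to read off the algebraic multiplicities:
  χ_A(x) = (x - 5)^2*(x - 3)

Step 2 — compute geometric multiplicities via the rank-nullity identity g(λ) = n − rank(A − λI):
  rank(A − (3)·I) = 2, so dim ker(A − (3)·I) = n − 2 = 1
  rank(A − (5)·I) = 2, so dim ker(A − (5)·I) = n − 2 = 1

Summary:
  λ = 3: algebraic multiplicity = 1, geometric multiplicity = 1
  λ = 5: algebraic multiplicity = 2, geometric multiplicity = 1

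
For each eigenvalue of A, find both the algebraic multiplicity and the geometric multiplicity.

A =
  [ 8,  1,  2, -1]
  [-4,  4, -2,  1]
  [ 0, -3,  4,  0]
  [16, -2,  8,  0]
λ = 4: alg = 4, geom = 2

Step 1 — factor the characteristic polynomial to read off the algebraic multiplicities:
  χ_A(x) = (x - 4)^4

Step 2 — compute geometric multiplicities via the rank-nullity identity g(λ) = n − rank(A − λI):
  rank(A − (4)·I) = 2, so dim ker(A − (4)·I) = n − 2 = 2

Summary:
  λ = 4: algebraic multiplicity = 4, geometric multiplicity = 2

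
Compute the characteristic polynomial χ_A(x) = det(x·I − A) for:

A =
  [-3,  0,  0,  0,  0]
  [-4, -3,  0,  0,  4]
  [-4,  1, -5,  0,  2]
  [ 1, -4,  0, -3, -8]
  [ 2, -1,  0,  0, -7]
x^5 + 21*x^4 + 174*x^3 + 710*x^2 + 1425*x + 1125

Expanding det(x·I − A) (e.g. by cofactor expansion or by noting that A is similar to its Jordan form J, which has the same characteristic polynomial as A) gives
  χ_A(x) = x^5 + 21*x^4 + 174*x^3 + 710*x^2 + 1425*x + 1125
which factors as (x + 3)^2*(x + 5)^3. The eigenvalues (with algebraic multiplicities) are λ = -5 with multiplicity 3, λ = -3 with multiplicity 2.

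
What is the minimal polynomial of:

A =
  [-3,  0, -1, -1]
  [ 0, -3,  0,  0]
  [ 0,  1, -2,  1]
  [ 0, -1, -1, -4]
x^2 + 6*x + 9

The characteristic polynomial is χ_A(x) = (x + 3)^4, so the eigenvalues are known. The minimal polynomial is
  m_A(x) = Π_λ (x − λ)^{k_λ}
where k_λ is the size of the *largest* Jordan block for λ (equivalently, the smallest k with (A − λI)^k v = 0 for every generalised eigenvector v of λ).

  λ = -3: largest Jordan block has size 2, contributing (x + 3)^2

So m_A(x) = (x + 3)^2 = x^2 + 6*x + 9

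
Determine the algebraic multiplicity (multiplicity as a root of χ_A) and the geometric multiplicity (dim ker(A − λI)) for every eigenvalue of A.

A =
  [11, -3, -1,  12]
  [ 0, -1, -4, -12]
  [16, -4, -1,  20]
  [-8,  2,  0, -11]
λ = -1: alg = 3, geom = 2; λ = 1: alg = 1, geom = 1

Step 1 — factor the characteristic polynomial to read off the algebraic multiplicities:
  χ_A(x) = (x - 1)*(x + 1)^3

Step 2 — compute geometric multiplicities via the rank-nullity identity g(λ) = n − rank(A − λI):
  rank(A − (-1)·I) = 2, so dim ker(A − (-1)·I) = n − 2 = 2
  rank(A − (1)·I) = 3, so dim ker(A − (1)·I) = n − 3 = 1

Summary:
  λ = -1: algebraic multiplicity = 3, geometric multiplicity = 2
  λ = 1: algebraic multiplicity = 1, geometric multiplicity = 1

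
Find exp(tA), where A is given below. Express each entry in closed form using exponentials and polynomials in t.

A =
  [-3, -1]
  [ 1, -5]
e^{tA} =
  [t*exp(-4*t) + exp(-4*t), -t*exp(-4*t)]
  [t*exp(-4*t), -t*exp(-4*t) + exp(-4*t)]

Strategy: write A = P · J · P⁻¹ where J is a Jordan canonical form, so e^{tA} = P · e^{tJ} · P⁻¹, and e^{tJ} can be computed block-by-block.

A has Jordan form
J =
  [-4,  1]
  [ 0, -4]
(up to reordering of blocks).

Per-block formulas:
  For a 2×2 Jordan block J_2(-4): exp(t · J_2(-4)) = e^(-4t)·(I + t·N), where N is the 2×2 nilpotent shift.

After assembling e^{tJ} and conjugating by P, we get:

e^{tA} =
  [t*exp(-4*t) + exp(-4*t), -t*exp(-4*t)]
  [t*exp(-4*t), -t*exp(-4*t) + exp(-4*t)]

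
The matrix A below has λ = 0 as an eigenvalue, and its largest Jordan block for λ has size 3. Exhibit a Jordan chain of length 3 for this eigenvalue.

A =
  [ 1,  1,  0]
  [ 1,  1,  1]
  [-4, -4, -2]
A Jordan chain for λ = 0 of length 3:
v_1 = (2, -2, 0)ᵀ
v_2 = (1, 1, -4)ᵀ
v_3 = (1, 0, 0)ᵀ

Let N = A − (0)·I. We want v_3 with N^3 v_3 = 0 but N^2 v_3 ≠ 0; then v_{j-1} := N · v_j for j = 3, …, 2.

Pick v_3 = (1, 0, 0)ᵀ.
Then v_2 = N · v_3 = (1, 1, -4)ᵀ.
Then v_1 = N · v_2 = (2, -2, 0)ᵀ.

Sanity check: (A − (0)·I) v_1 = (0, 0, 0)ᵀ = 0. ✓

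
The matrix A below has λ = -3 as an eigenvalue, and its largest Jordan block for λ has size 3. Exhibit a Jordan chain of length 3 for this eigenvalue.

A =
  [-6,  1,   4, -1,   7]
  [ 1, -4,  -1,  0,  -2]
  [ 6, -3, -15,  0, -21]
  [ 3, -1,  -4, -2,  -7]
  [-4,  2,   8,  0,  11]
A Jordan chain for λ = -3 of length 3:
v_1 = (1, 0, -3, -1, 2)ᵀ
v_2 = (-1, -1, 0, 1, 0)ᵀ
v_3 = (1, 2, 0, 0, 0)ᵀ

Let N = A − (-3)·I. We want v_3 with N^3 v_3 = 0 but N^2 v_3 ≠ 0; then v_{j-1} := N · v_j for j = 3, …, 2.

Pick v_3 = (1, 2, 0, 0, 0)ᵀ.
Then v_2 = N · v_3 = (-1, -1, 0, 1, 0)ᵀ.
Then v_1 = N · v_2 = (1, 0, -3, -1, 2)ᵀ.

Sanity check: (A − (-3)·I) v_1 = (0, 0, 0, 0, 0)ᵀ = 0. ✓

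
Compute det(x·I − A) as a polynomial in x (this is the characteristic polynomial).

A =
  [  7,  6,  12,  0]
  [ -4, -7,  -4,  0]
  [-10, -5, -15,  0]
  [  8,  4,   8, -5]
x^4 + 20*x^3 + 150*x^2 + 500*x + 625

Expanding det(x·I − A) (e.g. by cofactor expansion or by noting that A is similar to its Jordan form J, which has the same characteristic polynomial as A) gives
  χ_A(x) = x^4 + 20*x^3 + 150*x^2 + 500*x + 625
which factors as (x + 5)^4. The eigenvalues (with algebraic multiplicities) are λ = -5 with multiplicity 4.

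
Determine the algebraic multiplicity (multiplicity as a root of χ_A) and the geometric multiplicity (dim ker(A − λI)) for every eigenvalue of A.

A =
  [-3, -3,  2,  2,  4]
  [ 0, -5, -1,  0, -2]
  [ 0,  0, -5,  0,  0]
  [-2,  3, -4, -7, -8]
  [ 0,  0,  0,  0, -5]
λ = -5: alg = 5, geom = 3

Step 1 — factor the characteristic polynomial to read off the algebraic multiplicities:
  χ_A(x) = (x + 5)^5

Step 2 — compute geometric multiplicities via the rank-nullity identity g(λ) = n − rank(A − λI):
  rank(A − (-5)·I) = 2, so dim ker(A − (-5)·I) = n − 2 = 3

Summary:
  λ = -5: algebraic multiplicity = 5, geometric multiplicity = 3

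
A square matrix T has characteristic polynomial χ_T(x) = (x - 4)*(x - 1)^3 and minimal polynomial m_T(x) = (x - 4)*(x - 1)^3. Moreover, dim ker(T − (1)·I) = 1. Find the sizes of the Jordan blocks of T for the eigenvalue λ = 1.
Block sizes for λ = 1: [3]

Step 1 — from the characteristic polynomial, algebraic multiplicity of λ = 1 is 3. From dim ker(T − (1)·I) = 1, there are exactly 1 Jordan blocks for λ = 1.
Step 2 — from the minimal polynomial, the factor (x − 1)^3 tells us the largest block for λ = 1 has size 3.
Step 3 — with total size 3, 1 blocks, and largest block 3, the block sizes (in nonincreasing order) are [3].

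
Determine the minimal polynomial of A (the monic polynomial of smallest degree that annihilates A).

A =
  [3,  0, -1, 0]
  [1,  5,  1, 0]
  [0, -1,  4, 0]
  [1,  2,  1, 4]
x^3 - 12*x^2 + 48*x - 64

The characteristic polynomial is χ_A(x) = (x - 4)^4, so the eigenvalues are known. The minimal polynomial is
  m_A(x) = Π_λ (x − λ)^{k_λ}
where k_λ is the size of the *largest* Jordan block for λ (equivalently, the smallest k with (A − λI)^k v = 0 for every generalised eigenvector v of λ).

  λ = 4: largest Jordan block has size 3, contributing (x − 4)^3

So m_A(x) = (x - 4)^3 = x^3 - 12*x^2 + 48*x - 64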